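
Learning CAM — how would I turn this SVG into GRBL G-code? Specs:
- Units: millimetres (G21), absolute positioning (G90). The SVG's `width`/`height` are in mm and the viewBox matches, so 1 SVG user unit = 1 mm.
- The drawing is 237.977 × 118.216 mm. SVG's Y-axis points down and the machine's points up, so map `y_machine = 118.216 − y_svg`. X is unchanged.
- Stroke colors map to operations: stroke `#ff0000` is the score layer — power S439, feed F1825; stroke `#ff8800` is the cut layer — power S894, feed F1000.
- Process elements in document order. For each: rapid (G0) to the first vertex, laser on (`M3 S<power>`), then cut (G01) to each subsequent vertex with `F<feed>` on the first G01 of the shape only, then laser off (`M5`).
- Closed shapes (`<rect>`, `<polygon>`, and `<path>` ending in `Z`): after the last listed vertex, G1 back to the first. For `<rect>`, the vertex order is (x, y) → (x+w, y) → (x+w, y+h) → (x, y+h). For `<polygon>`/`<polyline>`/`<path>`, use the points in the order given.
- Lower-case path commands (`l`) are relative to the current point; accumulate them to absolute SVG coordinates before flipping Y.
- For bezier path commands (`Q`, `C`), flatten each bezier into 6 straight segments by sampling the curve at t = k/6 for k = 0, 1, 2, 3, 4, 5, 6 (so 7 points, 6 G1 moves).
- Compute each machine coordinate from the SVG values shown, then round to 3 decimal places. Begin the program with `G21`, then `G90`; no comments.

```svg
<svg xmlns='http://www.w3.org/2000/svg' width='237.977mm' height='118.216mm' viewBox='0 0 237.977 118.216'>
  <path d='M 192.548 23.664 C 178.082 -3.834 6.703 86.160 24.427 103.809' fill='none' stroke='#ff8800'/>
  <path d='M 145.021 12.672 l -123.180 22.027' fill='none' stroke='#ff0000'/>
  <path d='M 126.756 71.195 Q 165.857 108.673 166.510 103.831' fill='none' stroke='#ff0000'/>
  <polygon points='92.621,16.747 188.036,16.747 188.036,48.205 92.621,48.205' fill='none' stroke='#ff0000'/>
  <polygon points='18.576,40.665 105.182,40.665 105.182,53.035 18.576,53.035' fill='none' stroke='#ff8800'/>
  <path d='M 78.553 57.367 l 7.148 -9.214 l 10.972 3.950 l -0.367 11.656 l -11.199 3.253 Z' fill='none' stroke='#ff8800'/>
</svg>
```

viewBox `0 0 237.977 118.216` with mm width/height → 1 unit = 1 mm. Flip: y_m = 118.216 − y_svg.

**Shape 1** — `<path>` cubic bezier, stroke `#ff8800` → cut (S894, F1000). Control points (SVG): P0=(192.548,23.664), P1=(178.082,-3.834), P2=(6.703,86.160), P3=(24.427,103.809); sampled at t=k/6. Machine vertices: (192.548,94.552) → (173.841,99.389) → (138.593,89.917) → (96.416,71.410) → (56.922,49.140) → (29.722,28.381) → (24.427,14.407). Open path.

**Shape 2** — `<path>` line segment, stroke `#ff0000` → score (S439, F1825). Machine vertices: (145.021,105.544) → (21.841,83.517). Open path.

**Shape 3** — `<path>` quadratic bezier, stroke `#ff0000` → score (S439, F1825). Control points (SVG): P0=(126.756,71.195), P1=(165.857,108.673), P2=(166.510,103.831); sampled at t=k/6. Machine vertices: (126.756,47.021) → (138.722,35.704) → (148.551,26.738) → (156.245,20.123) → (161.803,15.859) → (165.224,13.947) → (166.510,14.385). Open path.

**Shape 4** — `<polygon>` rectangle, stroke `#ff0000` → score (S439, F1825). Machine vertices: (92.621,101.469) → (188.036,101.469) → (188.036,70.011) → (92.621,70.011) → (92.621,101.469). Closed: final G1 returns to the first vertex.

**Shape 5** — `<polygon>` rectangle, stroke `#ff8800` → cut (S894, F1000). Machine vertices: (18.576,77.551) → (105.182,77.551) → (105.182,65.181) → (18.576,65.181) → (18.576,77.551). Closed: final G1 returns to the first vertex.

**Shape 6** — `<path>` regular polygon, stroke `#ff8800` → cut (S894, F1000). Machine vertices: (78.553,60.849) → (85.701,70.063) → (96.673,66.113) → (96.306,54.457) → (85.107,51.204) → (78.553,60.849). Closed: final G1 returns to the first vertex.

G21
G90
G0 X192.548 Y94.552
M3 S894
G01 X173.841 Y99.389 F1000
G01 X138.593 Y89.917
G01 X96.416 Y71.410
G01 X56.922 Y49.140
G01 X29.722 Y28.381
G01 X24.427 Y14.407
M5
G0 X145.021 Y105.544
M3 S439
G01 X21.841 Y83.517 F1825
M5
G0 X126.756 Y47.021
M3 S439
G01 X138.722 Y35.704 F1825
G01 X148.551 Y26.738
G01 X156.245 Y20.123
G01 X161.803 Y15.859
G01 X165.224 Y13.947
G01 X166.510 Y14.385
M5
G0 X92.621 Y101.469
M3 S439
G01 X188.036 Y101.469 F1825
G01 X188.036 Y70.011
G01 X92.621 Y70.011
G01 X92.621 Y101.469
M5
G0 X18.576 Y77.551
M3 S894
G01 X105.182 Y77.551 F1000
G01 X105.182 Y65.181
G01 X18.576 Y65.181
G01 X18.576 Y77.551
M5
G0 X78.553 Y60.849
M3 S894
G01 X85.701 Y70.063 F1000
G01 X96.673 Y66.113
G01 X96.306 Y54.457
G01 X85.107 Y51.204
G01 X78.553 Y60.849
M5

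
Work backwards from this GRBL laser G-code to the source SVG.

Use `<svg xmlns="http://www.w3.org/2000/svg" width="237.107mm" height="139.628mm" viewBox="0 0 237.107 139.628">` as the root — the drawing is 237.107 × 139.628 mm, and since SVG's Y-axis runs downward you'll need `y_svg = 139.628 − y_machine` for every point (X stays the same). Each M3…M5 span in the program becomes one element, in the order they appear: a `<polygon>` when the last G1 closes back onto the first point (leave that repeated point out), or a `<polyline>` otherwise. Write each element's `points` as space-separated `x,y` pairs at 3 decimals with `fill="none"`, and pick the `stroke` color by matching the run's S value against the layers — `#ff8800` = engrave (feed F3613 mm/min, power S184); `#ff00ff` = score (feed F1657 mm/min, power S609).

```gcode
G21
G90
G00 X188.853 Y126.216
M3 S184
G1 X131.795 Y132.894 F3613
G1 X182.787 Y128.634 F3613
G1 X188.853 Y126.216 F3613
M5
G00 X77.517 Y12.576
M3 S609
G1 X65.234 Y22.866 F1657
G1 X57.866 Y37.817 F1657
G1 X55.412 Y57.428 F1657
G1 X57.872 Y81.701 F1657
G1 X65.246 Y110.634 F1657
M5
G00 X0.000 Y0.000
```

Each laser-on run becomes one SVG element. Flip Y back into SVG space with y_svg = 139.628 − y_machine.

Run 1: power S184 maps to stroke `#ff8800` (engrave). The run returns to its start, so emit a `<polygon>` with points (Y-flipped): 188.853,13.412 131.795,6.734 182.787,10.994.

Run 2: S609 ⇒ score layer `#ff00ff`. The run is open, so emit a `<polyline>` with points (Y-flipped): 77.517,127.052 65.234,116.762 57.866,101.811 55.412,82.200 57.872,57.927 65.246,28.994.

<svg xmlns="http://www.w3.org/2000/svg" width="237.107mm" height="139.628mm" viewBox="0 0 237.107 139.628">
  <polygon points="188.853,13.412 131.795,6.734 182.787,10.994" fill="none" stroke="#ff8800"/>
  <polyline points="77.517,127.052 65.234,116.762 57.866,101.811 55.412,82.200 57.872,57.927 65.246,28.994" fill="none" stroke="#ff00ff"/>
</svg>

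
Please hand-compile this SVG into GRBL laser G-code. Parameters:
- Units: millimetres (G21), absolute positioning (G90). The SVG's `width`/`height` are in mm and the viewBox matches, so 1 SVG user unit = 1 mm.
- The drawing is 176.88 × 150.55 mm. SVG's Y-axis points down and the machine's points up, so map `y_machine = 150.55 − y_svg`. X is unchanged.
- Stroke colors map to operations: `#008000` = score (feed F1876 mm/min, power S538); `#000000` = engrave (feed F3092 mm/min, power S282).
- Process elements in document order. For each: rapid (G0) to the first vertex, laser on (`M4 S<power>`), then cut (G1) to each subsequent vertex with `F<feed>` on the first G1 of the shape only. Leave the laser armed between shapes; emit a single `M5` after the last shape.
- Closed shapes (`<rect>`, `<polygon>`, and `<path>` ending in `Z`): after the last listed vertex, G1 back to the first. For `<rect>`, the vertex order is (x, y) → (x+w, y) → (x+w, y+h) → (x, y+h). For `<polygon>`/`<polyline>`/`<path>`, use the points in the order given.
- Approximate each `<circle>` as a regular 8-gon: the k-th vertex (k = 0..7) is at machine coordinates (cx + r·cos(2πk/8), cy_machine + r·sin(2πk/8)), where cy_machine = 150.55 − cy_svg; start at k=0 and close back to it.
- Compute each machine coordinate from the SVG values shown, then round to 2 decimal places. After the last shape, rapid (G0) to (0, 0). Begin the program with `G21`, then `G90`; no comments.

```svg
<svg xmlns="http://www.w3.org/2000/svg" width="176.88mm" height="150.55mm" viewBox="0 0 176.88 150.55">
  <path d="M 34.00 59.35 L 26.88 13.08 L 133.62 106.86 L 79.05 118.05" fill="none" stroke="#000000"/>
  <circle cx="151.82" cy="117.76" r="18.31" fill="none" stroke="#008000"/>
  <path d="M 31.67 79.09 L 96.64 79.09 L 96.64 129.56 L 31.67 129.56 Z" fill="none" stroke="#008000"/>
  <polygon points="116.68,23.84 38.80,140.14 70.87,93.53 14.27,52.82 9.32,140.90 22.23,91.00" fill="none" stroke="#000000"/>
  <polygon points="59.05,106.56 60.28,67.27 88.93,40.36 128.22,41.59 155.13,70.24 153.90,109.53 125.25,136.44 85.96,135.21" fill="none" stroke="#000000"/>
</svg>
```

viewBox `0 0 176.88 150.55` with mm width/height → 1 unit = 1 mm. Flip: y_m = 150.55 − y_svg.

**Shape 1** — `<path>` open polyline, stroke `#000000` → engrave (S282, F3092). Machine vertices: (34.00,91.20) → (26.88,137.47) → (133.62,43.69) → (79.05,32.50). Open path.

**Shape 2** — `<circle>` circle, stroke `#008000` → score (S538, F1876). Machine vertices: (170.13,32.79) → (164.77,45.74) → (151.82,51.10) → (138.87,45.74) → (133.51,32.79) → (138.87,19.84) → (151.82,14.48) → (164.77,19.84) → (170.13,32.79). Closed: final G1 returns to the first vertex.

**Shape 3** — `<path>` rectangle, stroke `#008000` → score (S538, F1876). Machine vertices: (31.67,71.46) → (96.64,71.46) → (96.64,20.99) → (31.67,20.99) → (31.67,71.46). Closed: final G1 returns to the first vertex.

**Shape 4** — `<polygon>` closed polygon, stroke `#000000` → engrave (S282, F3092). Machine vertices: (116.68,126.71) → (38.80,10.41) → (70.87,57.02) → (14.27,97.73) → (9.32,9.65) → (22.23,59.55) → (116.68,126.71). Closed: final G1 returns to the first vertex.

**Shape 5** — `<polygon>` regular polygon, stroke `#000000` → engrave (S282, F3092). Machine vertices: (59.05,43.99) → (60.28,83.28) → (88.93,110.19) → (128.22,108.96) → (155.13,80.31) → (153.90,41.02) → (125.25,14.11) → (85.96,15.34) → (59.05,43.99). Closed: final G1 returns to the first vertex.

G21
G90
G0 X34.00 Y91.20
M4 S282
G1 X26.88 Y137.47 F3092
G1 X133.62 Y43.69
G1 X79.05 Y32.50
G0 X170.13 Y32.79
M4 S538
G1 X164.77 Y45.74 F1876
G1 X151.82 Y51.10
G1 X138.87 Y45.74
G1 X133.51 Y32.79
G1 X138.87 Y19.84
G1 X151.82 Y14.48
G1 X164.77 Y19.84
G1 X170.13 Y32.79
G0 X31.67 Y71.46
M4 S538
G1 X96.64 Y71.46 F1876
G1 X96.64 Y20.99
G1 X31.67 Y20.99
G1 X31.67 Y71.46
G0 X116.68 Y126.71
M4 S282
G1 X38.80 Y10.41 F3092
G1 X70.87 Y57.02
G1 X14.27 Y97.73
G1 X9.32 Y9.65
G1 X22.23 Y59.55
G1 X116.68 Y126.71
G0 X59.05 Y43.99
M4 S282
G1 X60.28 Y83.28 F3092
G1 X88.93 Y110.19
G1 X128.22 Y108.96
G1 X155.13 Y80.31
G1 X153.90 Y41.02
G1 X125.25 Y14.11
G1 X85.96 Y15.34
G1 X59.05 Y43.99
M5
G0 X0.00 Y0.00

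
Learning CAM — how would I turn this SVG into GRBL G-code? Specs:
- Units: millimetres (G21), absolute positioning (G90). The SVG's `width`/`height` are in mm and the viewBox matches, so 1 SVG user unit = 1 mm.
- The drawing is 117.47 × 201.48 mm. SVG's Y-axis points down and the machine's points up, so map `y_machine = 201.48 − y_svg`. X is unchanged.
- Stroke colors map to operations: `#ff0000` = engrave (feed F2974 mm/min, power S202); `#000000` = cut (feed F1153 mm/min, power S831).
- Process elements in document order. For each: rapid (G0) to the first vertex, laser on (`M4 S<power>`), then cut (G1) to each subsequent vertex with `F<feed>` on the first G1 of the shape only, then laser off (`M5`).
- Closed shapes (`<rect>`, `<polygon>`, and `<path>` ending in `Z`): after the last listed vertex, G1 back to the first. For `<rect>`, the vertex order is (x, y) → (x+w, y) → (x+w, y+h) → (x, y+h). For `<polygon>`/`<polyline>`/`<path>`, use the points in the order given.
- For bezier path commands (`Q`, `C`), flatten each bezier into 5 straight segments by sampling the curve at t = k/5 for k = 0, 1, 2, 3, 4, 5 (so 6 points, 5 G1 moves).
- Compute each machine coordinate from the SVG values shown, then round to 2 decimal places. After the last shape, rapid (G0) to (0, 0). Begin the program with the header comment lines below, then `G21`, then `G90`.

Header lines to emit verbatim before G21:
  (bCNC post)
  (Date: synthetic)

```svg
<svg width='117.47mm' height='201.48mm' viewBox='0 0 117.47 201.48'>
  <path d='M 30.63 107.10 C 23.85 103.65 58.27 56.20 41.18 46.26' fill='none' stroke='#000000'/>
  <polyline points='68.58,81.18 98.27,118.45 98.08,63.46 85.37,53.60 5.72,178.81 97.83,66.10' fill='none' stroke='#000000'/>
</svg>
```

(bCNC post)
(Date: synthetic)
G21
G90
G0 X30.63 Y94.38
M4 S831
G1 X30.76 Y101.08 F1153
G1 X36.34 Y114.42
G1 X42.90 Y130.50
G1 X45.99 Y145.41
G1 X41.18 Y155.22
M5
G0 X68.58 Y120.30
M4 S831
G1 X98.27 Y83.03 F1153
G1 X98.08 Y138.02
G1 X85.37 Y147.88
G1 X5.72 Y22.67
G1 X97.83 Y135.38
M5
G0 X0.00 Y0.00

1 u = 1 mm; y_m = 201.48 − y.

[1] `<path>` cubic bezier, #000000→cut S831 F1153: (30.63,94.38) → (30.76,101.08) → (36.34,114.42) → (42.90,130.50) → (45.99,145.41) → (41.18,155.22)

[2] `<polyline>` open polyline, #000000→cut S831 F1153: (68.58,120.30) → (98.27,83.03) → (98.08,138.02) → (85.37,147.88) → (5.72,22.67) → (97.83,135.38)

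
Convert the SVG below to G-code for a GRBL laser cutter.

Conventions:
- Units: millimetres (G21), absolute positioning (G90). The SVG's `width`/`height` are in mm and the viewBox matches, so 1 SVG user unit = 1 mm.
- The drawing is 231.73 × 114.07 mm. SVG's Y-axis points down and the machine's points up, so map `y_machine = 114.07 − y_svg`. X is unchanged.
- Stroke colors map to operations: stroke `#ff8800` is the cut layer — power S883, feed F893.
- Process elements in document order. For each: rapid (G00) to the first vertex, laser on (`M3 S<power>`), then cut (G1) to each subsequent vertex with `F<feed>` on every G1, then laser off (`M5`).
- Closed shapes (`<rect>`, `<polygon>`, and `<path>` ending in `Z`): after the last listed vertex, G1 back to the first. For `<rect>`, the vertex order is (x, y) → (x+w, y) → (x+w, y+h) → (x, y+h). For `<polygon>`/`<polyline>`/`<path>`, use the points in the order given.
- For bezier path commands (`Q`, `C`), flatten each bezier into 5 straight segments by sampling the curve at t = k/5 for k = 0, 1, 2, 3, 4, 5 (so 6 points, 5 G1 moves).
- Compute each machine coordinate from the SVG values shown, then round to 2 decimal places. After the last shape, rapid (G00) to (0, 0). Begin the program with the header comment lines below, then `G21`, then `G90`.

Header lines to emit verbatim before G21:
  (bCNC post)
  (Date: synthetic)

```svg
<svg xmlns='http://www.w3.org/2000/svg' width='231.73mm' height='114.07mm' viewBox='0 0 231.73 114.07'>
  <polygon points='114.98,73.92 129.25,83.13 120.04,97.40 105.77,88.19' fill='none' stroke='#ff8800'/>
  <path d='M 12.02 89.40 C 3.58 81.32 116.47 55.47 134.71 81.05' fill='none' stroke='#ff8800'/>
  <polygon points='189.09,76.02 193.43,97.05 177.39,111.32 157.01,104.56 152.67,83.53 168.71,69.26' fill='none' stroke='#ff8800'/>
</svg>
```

(bCNC post)
(Date: synthetic)
G21
G90
G00 X114.98 Y40.15
M3 S883
G1 X129.25 Y30.94 F893
G1 X120.04 Y16.67 F893
G1 X105.77 Y25.88 F893
G1 X114.98 Y40.15 F893
M5
G00 X12.02 Y24.67
M3 S883
G1 X19.79 Y31.10 F893
G1 X46.31 Y38.47 F893
G1 X81.21 Y43.46 F893
G1 X114.14 Y42.75 F893
G1 X134.71 Y33.02 F893
M5
G00 X189.09 Y38.05
M3 S883
G1 X193.43 Y17.02 F893
G1 X177.39 Y2.75 F893
G1 X157.01 Y9.51 F893
G1 X152.67 Y30.54 F893
G1 X168.71 Y44.81 F893
G1 X189.09 Y38.05 F893
M5
G00 X0.00 Y0.00

viewBox `0 0 231.73 114.07` with mm width/height → 1 unit = 1 mm. Flip: y_m = 114.07 − y_svg.

**Shape 1** — `<polygon>` regular polygon, stroke `#ff8800` → cut (S883, F893). Machine vertices: (114.98,40.15) → (129.25,30.94) → (120.04,16.67) → (105.77,25.88) → (114.98,40.15). Closed: final G1 returns to the first vertex.

**Shape 2** — `<path>` cubic bezier, stroke `#ff8800` → cut (S883, F893). Control points (SVG): P0=(12.02,89.40), P1=(3.58,81.32), P2=(116.47,55.47), P3=(134.71,81.05); sampled at t=k/5. Machine vertices: (12.02,24.67) → (19.79,31.10) → (46.31,38.47) → (81.21,43.46) → (114.14,42.75) → (134.71,33.02). Open path.

**Shape 3** — `<polygon>` regular polygon, stroke `#ff8800` → cut (S883, F893). Machine vertices: (189.09,38.05) → (193.43,17.02) → (177.39,2.75) → (157.01,9.51) → (152.67,30.54) → (168.71,44.81) → (189.09,38.05). Closed: final G1 returns to the first vertex.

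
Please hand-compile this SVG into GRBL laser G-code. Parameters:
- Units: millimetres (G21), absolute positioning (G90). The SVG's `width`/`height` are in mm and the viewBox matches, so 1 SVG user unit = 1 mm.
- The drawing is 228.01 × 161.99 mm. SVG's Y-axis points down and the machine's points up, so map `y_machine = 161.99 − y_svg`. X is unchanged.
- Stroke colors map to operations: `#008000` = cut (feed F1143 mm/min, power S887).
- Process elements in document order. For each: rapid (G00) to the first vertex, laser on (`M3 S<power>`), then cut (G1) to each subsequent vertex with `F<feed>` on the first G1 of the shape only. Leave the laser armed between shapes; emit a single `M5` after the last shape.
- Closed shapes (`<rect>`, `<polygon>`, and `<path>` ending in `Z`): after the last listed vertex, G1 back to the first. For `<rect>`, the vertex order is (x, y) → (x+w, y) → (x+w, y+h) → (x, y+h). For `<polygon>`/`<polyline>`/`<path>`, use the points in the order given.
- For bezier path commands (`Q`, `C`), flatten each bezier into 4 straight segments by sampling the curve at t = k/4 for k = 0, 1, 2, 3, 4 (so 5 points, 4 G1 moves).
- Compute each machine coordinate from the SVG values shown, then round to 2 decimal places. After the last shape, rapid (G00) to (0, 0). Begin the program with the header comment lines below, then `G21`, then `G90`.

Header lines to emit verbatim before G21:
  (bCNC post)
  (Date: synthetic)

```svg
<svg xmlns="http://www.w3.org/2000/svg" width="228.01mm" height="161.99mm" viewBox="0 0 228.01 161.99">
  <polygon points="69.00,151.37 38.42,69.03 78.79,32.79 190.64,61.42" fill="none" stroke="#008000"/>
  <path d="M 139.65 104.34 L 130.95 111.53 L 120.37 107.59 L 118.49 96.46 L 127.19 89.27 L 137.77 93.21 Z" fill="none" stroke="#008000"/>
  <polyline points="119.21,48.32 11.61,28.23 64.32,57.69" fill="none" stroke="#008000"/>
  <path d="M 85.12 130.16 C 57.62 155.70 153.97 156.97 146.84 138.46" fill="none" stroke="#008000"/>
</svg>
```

Since the viewBox matches the mm dimensions, user units are millimetres directly. The only transform is the Y-flip y_m = 161.99 − y_svg.

Shape 1 is a closed polygon drawn with `<polygon>`. Its stroke #008000 means cut at S887, F1143. After flipping Y the toolpath is (69.00,10.62) → (38.42,92.96) → (78.79,129.20) → (190.64,100.57) → (69.00,10.62), returning to the start.

Shape 2 is a regular polygon drawn with `<path>`. Its stroke #008000 means cut at S887, F1143. After flipping Y the toolpath is (139.65,57.65) → (130.95,50.46) → (120.37,54.40) → (118.49,65.53) → (127.19,72.72) → (137.77,68.78) → (139.65,57.65), returning to the start.

Shape 3 is a open polyline drawn with `<polyline>`. Its stroke #008000 means cut at S887, F1143. After flipping Y the toolpath is (119.21,113.67) → (11.61,133.76) → (64.32,104.30).

Shape 4 is a cubic bezier drawn with `<path>`. Its stroke #008000 means cut at S887, F1143. After flipping Y the toolpath is (85.12,31.83) → (84.16,17.16) → (108.34,11.16) → (136.34,13.43) → (146.84,23.53).

(bCNC post)
(Date: synthetic)
G21
G90
G00 X69.00 Y10.62
M3 S887
G1 X38.42 Y92.96 F1143
G1 X78.79 Y129.20
G1 X190.64 Y100.57
G1 X69.00 Y10.62
G00 X139.65 Y57.65
M3 S887
G1 X130.95 Y50.46 F1143
G1 X120.37 Y54.40
G1 X118.49 Y65.53
G1 X127.19 Y72.72
G1 X137.77 Y68.78
G1 X139.65 Y57.65
G00 X119.21 Y113.67
M3 S887
G1 X11.61 Y133.76 F1143
G1 X64.32 Y104.30
G00 X85.12 Y31.83
M3 S887
G1 X84.16 Y17.16 F1143
G1 X108.34 Y11.16
G1 X136.34 Y13.43
G1 X146.84 Y23.53
M5
G00 X0.00 Y0.00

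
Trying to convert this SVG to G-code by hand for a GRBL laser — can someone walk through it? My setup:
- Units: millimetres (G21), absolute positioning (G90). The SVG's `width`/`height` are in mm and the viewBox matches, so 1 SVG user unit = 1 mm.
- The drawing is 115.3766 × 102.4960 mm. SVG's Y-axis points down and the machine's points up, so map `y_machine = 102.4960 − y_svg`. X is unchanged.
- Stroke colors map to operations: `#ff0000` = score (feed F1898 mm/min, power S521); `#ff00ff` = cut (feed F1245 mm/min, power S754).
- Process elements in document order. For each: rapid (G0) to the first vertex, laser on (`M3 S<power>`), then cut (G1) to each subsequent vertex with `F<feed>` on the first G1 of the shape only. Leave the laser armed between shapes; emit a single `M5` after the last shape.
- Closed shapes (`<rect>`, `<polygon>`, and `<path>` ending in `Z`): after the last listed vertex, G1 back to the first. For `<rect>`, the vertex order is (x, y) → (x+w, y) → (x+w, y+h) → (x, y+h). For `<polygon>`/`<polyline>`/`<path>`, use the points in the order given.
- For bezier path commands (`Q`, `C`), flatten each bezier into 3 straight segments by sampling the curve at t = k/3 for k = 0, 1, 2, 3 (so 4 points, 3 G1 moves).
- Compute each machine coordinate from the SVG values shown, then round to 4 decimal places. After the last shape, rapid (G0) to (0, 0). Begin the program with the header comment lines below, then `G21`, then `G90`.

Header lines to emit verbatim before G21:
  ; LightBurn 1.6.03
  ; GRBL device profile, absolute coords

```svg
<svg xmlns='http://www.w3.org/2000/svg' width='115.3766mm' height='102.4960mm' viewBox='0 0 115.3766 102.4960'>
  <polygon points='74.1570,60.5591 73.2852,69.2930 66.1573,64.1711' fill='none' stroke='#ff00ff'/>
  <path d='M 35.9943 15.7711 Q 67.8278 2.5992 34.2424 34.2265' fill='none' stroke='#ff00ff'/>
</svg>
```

; LightBurn 1.6.03
; GRBL device profile, absolute coords
G21
G90
G0 X74.1570 Y41.9369
M3 S754
G1 X73.2852 Y33.2030 F1245
G1 X66.1573 Y38.3249
G1 X74.1570 Y41.9369
G0 X35.9943 Y86.7249
M3 S754
G1 X49.9479 Y90.5285 F1245
G1 X49.3639 Y84.3767
G1 X34.2424 Y68.2695
M5
G0 X0.0000 Y0.0000

1 u = 1 mm; y_m = 102.4960 − y.

[1] `<polygon>` regular polygon, #ff00ff→cut S754 F1245: (74.1570,41.9369) → (73.2852,33.2030) → (66.1573,38.3249) → (74.1570,41.9369) (closed)

[2] `<path>` quadratic bezier, #ff00ff→cut S754 F1245: (35.9943,86.7249) → (49.9479,90.5285) → (49.3639,84.3767) → (34.2424,68.2695)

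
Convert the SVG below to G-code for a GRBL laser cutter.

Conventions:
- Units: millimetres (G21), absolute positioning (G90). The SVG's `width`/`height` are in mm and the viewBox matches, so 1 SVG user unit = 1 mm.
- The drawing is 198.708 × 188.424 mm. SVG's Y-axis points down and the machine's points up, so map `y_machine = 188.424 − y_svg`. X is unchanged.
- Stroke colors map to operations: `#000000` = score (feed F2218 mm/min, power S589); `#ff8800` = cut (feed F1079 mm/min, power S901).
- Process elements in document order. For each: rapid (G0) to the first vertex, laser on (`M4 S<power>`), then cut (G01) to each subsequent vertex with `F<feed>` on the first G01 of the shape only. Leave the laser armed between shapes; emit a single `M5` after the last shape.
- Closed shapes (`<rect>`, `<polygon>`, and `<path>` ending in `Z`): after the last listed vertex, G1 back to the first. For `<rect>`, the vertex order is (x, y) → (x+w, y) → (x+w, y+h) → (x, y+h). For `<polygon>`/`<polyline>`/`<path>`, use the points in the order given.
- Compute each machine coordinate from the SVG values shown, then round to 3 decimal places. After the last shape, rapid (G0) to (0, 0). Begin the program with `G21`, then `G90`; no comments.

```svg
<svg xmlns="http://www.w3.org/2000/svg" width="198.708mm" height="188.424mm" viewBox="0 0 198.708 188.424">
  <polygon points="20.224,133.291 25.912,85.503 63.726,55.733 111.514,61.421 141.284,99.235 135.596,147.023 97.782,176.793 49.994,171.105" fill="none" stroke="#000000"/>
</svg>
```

Since the viewBox matches the mm dimensions, user units are millimetres directly. The only transform is the Y-flip y_m = 188.424 − y_svg.

Shape 1 is a regular polygon drawn with `<polygon>`. Its stroke #000000 means score at S589, F2218. After flipping Y the toolpath is (20.224,55.133) → (25.912,102.921) → (63.726,132.691) → (111.514,127.003) → (141.284,89.189) → (135.596,41.401) → (97.782,11.631) → (49.994,17.319) → (20.224,55.133), returning to the start.

G21
G90
G0 X20.224 Y55.133
M4 S589
G01 X25.912 Y102.921 F2218
G01 X63.726 Y132.691
G01 X111.514 Y127.003
G01 X141.284 Y89.189
G01 X135.596 Y41.401
G01 X97.782 Y11.631
G01 X49.994 Y17.319
G01 X20.224 Y55.133
M5
G0 X0.000 Y0.000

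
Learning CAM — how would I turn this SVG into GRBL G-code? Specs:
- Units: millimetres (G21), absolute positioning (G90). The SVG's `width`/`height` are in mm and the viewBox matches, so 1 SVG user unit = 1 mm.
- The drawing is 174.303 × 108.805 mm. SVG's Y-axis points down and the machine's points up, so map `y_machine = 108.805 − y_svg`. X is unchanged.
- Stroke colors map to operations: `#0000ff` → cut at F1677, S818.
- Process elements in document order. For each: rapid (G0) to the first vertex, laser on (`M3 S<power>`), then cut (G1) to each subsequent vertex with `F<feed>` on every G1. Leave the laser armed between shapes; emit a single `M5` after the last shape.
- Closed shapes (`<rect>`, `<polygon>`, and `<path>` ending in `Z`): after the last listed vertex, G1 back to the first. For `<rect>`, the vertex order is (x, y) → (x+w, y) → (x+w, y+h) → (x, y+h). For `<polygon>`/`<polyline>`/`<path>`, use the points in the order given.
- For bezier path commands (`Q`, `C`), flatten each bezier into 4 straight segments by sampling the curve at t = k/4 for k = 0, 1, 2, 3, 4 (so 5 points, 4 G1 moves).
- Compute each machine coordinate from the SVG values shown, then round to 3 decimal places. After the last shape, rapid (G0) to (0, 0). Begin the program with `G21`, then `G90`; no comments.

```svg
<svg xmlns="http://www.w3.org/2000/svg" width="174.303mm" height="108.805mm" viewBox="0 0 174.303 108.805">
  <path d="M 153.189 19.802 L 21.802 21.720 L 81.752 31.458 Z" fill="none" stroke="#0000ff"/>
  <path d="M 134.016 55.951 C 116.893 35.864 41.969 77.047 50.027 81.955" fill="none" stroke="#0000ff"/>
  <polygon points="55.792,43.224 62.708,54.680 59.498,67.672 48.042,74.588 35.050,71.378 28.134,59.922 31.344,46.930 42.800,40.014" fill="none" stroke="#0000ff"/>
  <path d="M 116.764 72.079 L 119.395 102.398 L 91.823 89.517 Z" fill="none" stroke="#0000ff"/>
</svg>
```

G21
G90
G0 X153.189 Y89.003
M3 S818
G1 X21.802 Y87.085 F1677
G1 X81.752 Y77.347 F1677
G1 X153.189 Y89.003 F1677
G0 X134.016 Y52.854
M3 S818
G1 X112.536 Y57.955 F1677
G1 X82.579 Y49.225 F1677
G1 X57.343 Y35.808 F1677
G1 X50.027 Y26.850 F1677
G0 X55.792 Y65.581
M3 S818
G1 X62.708 Y54.125 F1677
G1 X59.498 Y41.133 F1677
G1 X48.042 Y34.217 F1677
G1 X35.050 Y37.427 F1677
G1 X28.134 Y48.883 F1677
G1 X31.344 Y61.875 F1677
G1 X42.800 Y68.791 F1677
G1 X55.792 Y65.581 F1677
G0 X116.764 Y36.726
M3 S818
G1 X119.395 Y6.407 F1677
G1 X91.823 Y19.288 F1677
G1 X116.764 Y36.726 F1677
M5
G0 X0.000 Y0.000

1 u = 1 mm; y_m = 108.805 − y.

[1] `<path>` closed polygon, #0000ff→cut S818 F1677: (153.189,89.003) → (21.802,87.085) → (81.752,77.347) → (153.189,89.003) (closed)

[2] `<path>` cubic bezier, #0000ff→cut S818 F1677: (134.016,52.854) → (112.536,57.955) → (82.579,49.225) → (57.343,35.808) → (50.027,26.850)

[3] `<polygon>` regular polygon, #0000ff→cut S818 F1677: (55.792,65.581) → (62.708,54.125) → (59.498,41.133) → (48.042,34.217) → (35.050,37.427) → (28.134,48.883) → (31.344,61.875) → (42.800,68.791) → (55.792,65.581) (closed)

[4] `<path>` regular polygon, #0000ff→cut S818 F1677: (116.764,36.726) → (119.395,6.407) → (91.823,19.288) → (116.764,36.726) (closed)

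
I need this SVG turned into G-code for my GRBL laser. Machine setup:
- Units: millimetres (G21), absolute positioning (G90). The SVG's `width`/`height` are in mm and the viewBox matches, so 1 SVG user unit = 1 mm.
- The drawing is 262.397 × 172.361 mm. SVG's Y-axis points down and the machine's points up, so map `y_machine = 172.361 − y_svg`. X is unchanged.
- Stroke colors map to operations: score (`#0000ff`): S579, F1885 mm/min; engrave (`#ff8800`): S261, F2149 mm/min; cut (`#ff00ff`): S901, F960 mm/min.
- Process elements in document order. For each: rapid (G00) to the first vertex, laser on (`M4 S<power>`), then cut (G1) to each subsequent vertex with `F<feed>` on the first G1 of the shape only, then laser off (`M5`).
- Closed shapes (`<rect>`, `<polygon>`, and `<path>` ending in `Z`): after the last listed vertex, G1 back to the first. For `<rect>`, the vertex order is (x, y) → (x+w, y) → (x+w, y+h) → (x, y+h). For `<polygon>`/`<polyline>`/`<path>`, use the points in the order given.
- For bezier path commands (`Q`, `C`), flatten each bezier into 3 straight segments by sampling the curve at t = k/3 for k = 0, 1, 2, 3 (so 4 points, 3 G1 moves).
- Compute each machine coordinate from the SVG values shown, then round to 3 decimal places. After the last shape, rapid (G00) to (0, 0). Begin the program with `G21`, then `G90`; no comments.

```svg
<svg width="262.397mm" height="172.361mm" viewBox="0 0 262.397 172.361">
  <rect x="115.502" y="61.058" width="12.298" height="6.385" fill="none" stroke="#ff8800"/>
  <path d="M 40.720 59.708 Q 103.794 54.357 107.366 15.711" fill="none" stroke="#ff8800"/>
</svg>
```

1 u = 1 mm; y_m = 172.361 − y.

[1] `<rect>` rectangle, #ff8800→engrave S261 F2149: (115.502,111.303) → (127.800,111.303) → (127.800,104.918) → (115.502,104.918) → (115.502,111.303) (closed)

[2] `<path>` quadratic bezier, #ff8800→engrave S261 F2149: (40.720,112.653) → (76.158,119.920) → (98.373,134.585) → (107.366,156.650)

G21
G90
G00 X115.502 Y111.303
M4 S261
G1 X127.800 Y111.303 F2149
G1 X127.800 Y104.918
G1 X115.502 Y104.918
G1 X115.502 Y111.303
M5
G00 X40.720 Y112.653
M4 S261
G1 X76.158 Y119.920 F2149
G1 X98.373 Y134.585
G1 X107.366 Y156.650
M5
G00 X0.000 Y0.000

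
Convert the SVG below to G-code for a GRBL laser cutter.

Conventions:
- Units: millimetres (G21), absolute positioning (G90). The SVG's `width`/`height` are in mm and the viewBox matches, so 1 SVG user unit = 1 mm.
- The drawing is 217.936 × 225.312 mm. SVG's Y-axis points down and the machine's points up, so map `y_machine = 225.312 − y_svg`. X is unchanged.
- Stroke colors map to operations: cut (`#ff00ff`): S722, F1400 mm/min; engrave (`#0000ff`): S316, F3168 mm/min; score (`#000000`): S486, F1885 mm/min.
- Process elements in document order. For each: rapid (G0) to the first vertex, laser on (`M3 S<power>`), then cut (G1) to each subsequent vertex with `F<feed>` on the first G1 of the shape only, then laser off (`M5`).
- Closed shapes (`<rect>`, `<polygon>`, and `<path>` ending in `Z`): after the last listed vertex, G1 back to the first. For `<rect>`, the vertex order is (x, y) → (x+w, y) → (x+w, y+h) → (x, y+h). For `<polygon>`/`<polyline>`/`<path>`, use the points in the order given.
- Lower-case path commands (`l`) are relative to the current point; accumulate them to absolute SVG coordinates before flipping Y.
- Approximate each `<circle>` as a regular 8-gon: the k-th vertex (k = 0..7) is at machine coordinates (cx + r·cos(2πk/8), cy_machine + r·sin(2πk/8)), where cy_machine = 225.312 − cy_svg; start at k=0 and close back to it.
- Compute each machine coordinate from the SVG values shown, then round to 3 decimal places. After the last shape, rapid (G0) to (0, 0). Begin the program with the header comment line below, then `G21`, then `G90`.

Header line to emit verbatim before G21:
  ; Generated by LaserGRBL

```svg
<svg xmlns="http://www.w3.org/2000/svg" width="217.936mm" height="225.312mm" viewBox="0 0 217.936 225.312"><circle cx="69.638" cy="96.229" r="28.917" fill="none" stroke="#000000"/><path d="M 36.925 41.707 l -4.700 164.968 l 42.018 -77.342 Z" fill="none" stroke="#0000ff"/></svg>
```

viewBox `0 0 217.936 225.312` with mm width/height → 1 unit = 1 mm. Flip: y_m = 225.312 − y_svg.

**Shape 1** — `<circle>` circle, stroke `#000000` → score (S486, F1885). Machine vertices: (98.555,129.083) → (90.085,149.530) → (69.638,158.000) → (49.191,149.530) → (40.721,129.083) → (49.191,108.636) → (69.638,100.166) → (90.085,108.636) → (98.555,129.083). Closed: final G1 returns to the first vertex.

**Shape 2** — `<path>` closed polygon, stroke `#0000ff` → engrave (S316, F3168). Machine vertices: (36.925,183.605) → (32.225,18.637) → (74.243,95.979) → (36.925,183.605). Closed: final G1 returns to the first vertex.

; Generated by LaserGRBL
G21
G90
G0 X98.555 Y129.083
M3 S486
G1 X90.085 Y149.530 F1885
G1 X69.638 Y158.000
G1 X49.191 Y149.530
G1 X40.721 Y129.083
G1 X49.191 Y108.636
G1 X69.638 Y100.166
G1 X90.085 Y108.636
G1 X98.555 Y129.083
M5
G0 X36.925 Y183.605
M3 S316
G1 X32.225 Y18.637 F3168
G1 X74.243 Y95.979
G1 X36.925 Y183.605
M5
G0 X0.000 Y0.000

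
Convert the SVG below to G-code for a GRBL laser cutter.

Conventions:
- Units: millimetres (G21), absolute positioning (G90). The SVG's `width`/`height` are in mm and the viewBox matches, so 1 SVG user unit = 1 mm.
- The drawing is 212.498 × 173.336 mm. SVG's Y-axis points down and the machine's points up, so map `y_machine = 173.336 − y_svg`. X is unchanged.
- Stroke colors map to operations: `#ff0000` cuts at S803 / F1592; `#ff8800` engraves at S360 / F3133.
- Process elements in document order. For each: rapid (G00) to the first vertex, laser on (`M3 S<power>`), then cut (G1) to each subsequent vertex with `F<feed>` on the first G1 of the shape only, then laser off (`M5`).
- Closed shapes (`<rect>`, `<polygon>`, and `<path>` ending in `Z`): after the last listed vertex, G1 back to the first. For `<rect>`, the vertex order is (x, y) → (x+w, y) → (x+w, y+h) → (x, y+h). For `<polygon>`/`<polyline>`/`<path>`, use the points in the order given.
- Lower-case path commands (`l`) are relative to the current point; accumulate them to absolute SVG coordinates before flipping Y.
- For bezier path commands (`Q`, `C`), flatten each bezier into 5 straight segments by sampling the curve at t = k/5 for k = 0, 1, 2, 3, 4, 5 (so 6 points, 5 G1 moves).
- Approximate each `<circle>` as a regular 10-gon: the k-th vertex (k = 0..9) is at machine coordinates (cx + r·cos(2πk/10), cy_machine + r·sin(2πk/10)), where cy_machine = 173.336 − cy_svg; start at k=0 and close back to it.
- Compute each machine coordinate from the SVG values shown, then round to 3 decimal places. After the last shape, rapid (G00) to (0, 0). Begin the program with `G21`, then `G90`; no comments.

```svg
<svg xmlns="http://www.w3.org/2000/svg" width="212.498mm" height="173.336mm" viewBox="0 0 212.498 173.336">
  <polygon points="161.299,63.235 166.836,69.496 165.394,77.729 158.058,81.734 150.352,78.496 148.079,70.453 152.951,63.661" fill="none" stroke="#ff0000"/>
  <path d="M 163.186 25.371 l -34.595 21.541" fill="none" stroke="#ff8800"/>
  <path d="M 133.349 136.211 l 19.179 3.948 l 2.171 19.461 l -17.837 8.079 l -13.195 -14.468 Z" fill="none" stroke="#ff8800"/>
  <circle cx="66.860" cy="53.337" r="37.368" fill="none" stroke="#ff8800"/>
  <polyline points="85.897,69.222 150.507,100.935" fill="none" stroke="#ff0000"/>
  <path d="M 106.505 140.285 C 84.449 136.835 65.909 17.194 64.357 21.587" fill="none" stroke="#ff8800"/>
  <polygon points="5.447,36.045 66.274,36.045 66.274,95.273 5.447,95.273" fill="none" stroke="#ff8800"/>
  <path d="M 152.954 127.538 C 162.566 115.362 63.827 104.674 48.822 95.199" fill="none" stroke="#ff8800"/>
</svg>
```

viewBox `0 0 212.498 173.336` with mm width/height → 1 unit = 1 mm. Flip: y_m = 173.336 − y_svg.

**Shape 1** — `<polygon>` regular polygon, stroke `#ff0000` → cut (S803, F1592). Machine vertices: (161.299,110.101) → (166.836,103.840) → (165.394,95.607) → (158.058,91.602) → (150.352,94.840) → (148.079,102.883) → (152.951,109.675) → (161.299,110.101). Closed: final G1 returns to the first vertex.

**Shape 2** — `<path>` line segment, stroke `#ff8800` → engrave (S360, F3133). Machine vertices: (163.186,147.965) → (128.591,126.424). Open path.

**Shape 3** — `<path>` regular polygon, stroke `#ff8800` → engrave (S360, F3133). Machine vertices: (133.349,37.125) → (152.528,33.177) → (154.699,13.716) → (136.862,5.637) → (123.667,20.105) → (133.349,37.125). Closed: final G1 returns to the first vertex.

**Shape 4** — `<circle>` circle, stroke `#ff8800` → engrave (S360, F3133). Machine vertices: (104.228,119.999) → (97.091,141.963) → (78.407,155.538) → (55.313,155.538) → (36.629,141.963) → (29.492,119.999) → (36.629,98.035) → (55.313,84.460) → (78.407,84.460) → (97.091,98.035) → (104.228,119.999). Closed: final G1 returns to the first vertex.

**Shape 5** — `<polyline>` line segment, stroke `#ff0000` → cut (S803, F1592). Machine vertices: (85.897,104.114) → (150.507,72.401). Open path.

**Shape 6** — `<path>` cubic bezier, stroke `#ff8800` → engrave (S360, F3133). Control points (SVG): P0=(106.505,140.285), P1=(84.449,136.835), P2=(65.909,17.194), P3=(64.357,21.587); sampled at t=k/5. Machine vertices: (106.505,33.051) → (93.801,47.142) → (82.588,77.588) → (73.511,112.859) → (67.219,141.423) → (64.357,151.749). Open path.

**Shape 7** — `<polygon>` rectangle, stroke `#ff8800` → engrave (S360, F3133). Machine vertices: (5.447,137.291) → (66.274,137.291) → (66.274,78.063) → (5.447,78.063) → (5.447,137.291). Closed: final G1 returns to the first vertex.

**Shape 8** — `<path>` cubic bezier, stroke `#ff8800` → engrave (S360, F3133). Control points (SVG): P0=(152.954,127.538), P1=(162.566,115.362), P2=(63.827,104.674), P3=(48.822,95.199); sampled at t=k/5. Machine vertices: (152.954,45.798) → (147.256,52.927) → (124.773,59.713) → (94.727,66.167) → (66.336,72.304) → (48.822,78.137). Open path.

G21
G90
G00 X161.299 Y110.101
M3 S803
G1 X166.836 Y103.840 F1592
G1 X165.394 Y95.607
G1 X158.058 Y91.602
G1 X150.352 Y94.840
G1 X148.079 Y102.883
G1 X152.951 Y109.675
G1 X161.299 Y110.101
M5
G00 X163.186 Y147.965
M3 S360
G1 X128.591 Y126.424 F3133
M5
G00 X133.349 Y37.125
M3 S360
G1 X152.528 Y33.177 F3133
G1 X154.699 Y13.716
G1 X136.862 Y5.637
G1 X123.667 Y20.105
G1 X133.349 Y37.125
M5
G00 X104.228 Y119.999
M3 S360
G1 X97.091 Y141.963 F3133
G1 X78.407 Y155.538
G1 X55.313 Y155.538
G1 X36.629 Y141.963
G1 X29.492 Y119.999
G1 X36.629 Y98.035
G1 X55.313 Y84.460
G1 X78.407 Y84.460
G1 X97.091 Y98.035
G1 X104.228 Y119.999
M5
G00 X85.897 Y104.114
M3 S803
G1 X150.507 Y72.401 F1592
M5
G00 X106.505 Y33.051
M3 S360
G1 X93.801 Y47.142 F3133
G1 X82.588 Y77.588
G1 X73.511 Y112.859
G1 X67.219 Y141.423
G1 X64.357 Y151.749
M5
G00 X5.447 Y137.291
M3 S360
G1 X66.274 Y137.291 F3133
G1 X66.274 Y78.063
G1 X5.447 Y78.063
G1 X5.447 Y137.291
M5
G00 X152.954 Y45.798
M3 S360
G1 X147.256 Y52.927 F3133
G1 X124.773 Y59.713
G1 X94.727 Y66.167
G1 X66.336 Y72.304
G1 X48.822 Y78.137
M5
G00 X0.000 Y0.000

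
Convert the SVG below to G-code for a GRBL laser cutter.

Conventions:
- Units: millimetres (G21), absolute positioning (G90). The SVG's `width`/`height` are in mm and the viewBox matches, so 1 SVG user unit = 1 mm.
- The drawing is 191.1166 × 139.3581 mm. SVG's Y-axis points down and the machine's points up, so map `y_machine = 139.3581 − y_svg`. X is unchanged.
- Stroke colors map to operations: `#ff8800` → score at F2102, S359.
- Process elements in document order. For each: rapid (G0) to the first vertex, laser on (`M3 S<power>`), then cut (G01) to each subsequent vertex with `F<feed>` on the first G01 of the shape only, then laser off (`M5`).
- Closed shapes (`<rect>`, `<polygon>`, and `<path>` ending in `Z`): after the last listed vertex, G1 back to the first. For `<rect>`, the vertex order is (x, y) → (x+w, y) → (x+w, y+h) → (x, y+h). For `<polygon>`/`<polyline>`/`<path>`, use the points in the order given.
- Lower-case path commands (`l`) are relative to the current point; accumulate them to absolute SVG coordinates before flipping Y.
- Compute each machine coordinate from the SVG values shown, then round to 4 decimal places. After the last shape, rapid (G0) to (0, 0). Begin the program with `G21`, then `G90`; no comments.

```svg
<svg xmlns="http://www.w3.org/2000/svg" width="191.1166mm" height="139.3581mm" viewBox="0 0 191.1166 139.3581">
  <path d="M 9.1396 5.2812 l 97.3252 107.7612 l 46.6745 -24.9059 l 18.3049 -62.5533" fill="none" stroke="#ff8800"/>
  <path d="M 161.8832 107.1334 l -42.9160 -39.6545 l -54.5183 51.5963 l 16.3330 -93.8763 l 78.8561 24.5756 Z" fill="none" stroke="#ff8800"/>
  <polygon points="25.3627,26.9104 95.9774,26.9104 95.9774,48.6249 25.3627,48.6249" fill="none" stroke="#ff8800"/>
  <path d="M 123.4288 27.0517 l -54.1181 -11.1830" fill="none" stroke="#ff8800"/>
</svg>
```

G21
G90
G0 X9.1396 Y134.0769
M3 S359
G01 X106.4648 Y26.3157 F2102
G01 X153.1393 Y51.2216
G01 X171.4442 Y113.7749
M5
G0 X161.8832 Y32.2247
M3 S359
G01 X118.9672 Y71.8792 F2102
G01 X64.4489 Y20.2829
G01 X80.7819 Y114.1592
G01 X159.6380 Y89.5836
G01 X161.8832 Y32.2247
M5
G0 X25.3627 Y112.4477
M3 S359
G01 X95.9774 Y112.4477 F2102
G01 X95.9774 Y90.7332
G01 X25.3627 Y90.7332
G01 X25.3627 Y112.4477
M5
G0 X123.4288 Y112.3064
M3 S359
G01 X69.3107 Y123.4894 F2102
M5
G0 X0.0000 Y0.0000

viewBox `0 0 191.1166 139.3581` with mm width/height → 1 unit = 1 mm. Flip: y_m = 139.3581 − y_svg.

**Shape 1** — `<path>` open polyline, stroke `#ff8800` → score (S359, F2102). Machine vertices: (9.1396,134.0769) → (106.4648,26.3157) → (153.1393,51.2216) → (171.4442,113.7749). Open path.

**Shape 2** — `<path>` closed polygon, stroke `#ff8800` → score (S359, F2102). Machine vertices: (161.8832,32.2247) → (118.9672,71.8792) → (64.4489,20.2829) → (80.7819,114.1592) → (159.6380,89.5836) → (161.8832,32.2247). Closed: final G1 returns to the first vertex.

**Shape 3** — `<polygon>` rectangle, stroke `#ff8800` → score (S359, F2102). Machine vertices: (25.3627,112.4477) → (95.9774,112.4477) → (95.9774,90.7332) → (25.3627,90.7332) → (25.3627,112.4477). Closed: final G1 returns to the first vertex.

**Shape 4** — `<path>` line segment, stroke `#ff8800` → score (S359, F2102). Machine vertices: (123.4288,112.3064) → (69.3107,123.4894). Open path.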